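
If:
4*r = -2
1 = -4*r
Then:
No Solution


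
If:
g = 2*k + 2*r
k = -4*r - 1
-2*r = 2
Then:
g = 4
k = 3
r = -1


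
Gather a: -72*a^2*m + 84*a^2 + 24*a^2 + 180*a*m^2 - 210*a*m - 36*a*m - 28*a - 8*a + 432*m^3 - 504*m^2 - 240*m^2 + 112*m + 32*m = a^2*(108 - 72*m) + a*(180*m^2 - 246*m - 36) + 432*m^3 - 744*m^2 + 144*m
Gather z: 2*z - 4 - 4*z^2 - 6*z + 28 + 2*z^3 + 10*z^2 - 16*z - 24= 2*z^3 + 6*z^2 - 20*z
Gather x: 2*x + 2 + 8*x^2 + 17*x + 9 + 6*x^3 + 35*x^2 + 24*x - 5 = 6*x^3 + 43*x^2 + 43*x + 6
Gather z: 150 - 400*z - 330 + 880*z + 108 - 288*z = 192*z - 72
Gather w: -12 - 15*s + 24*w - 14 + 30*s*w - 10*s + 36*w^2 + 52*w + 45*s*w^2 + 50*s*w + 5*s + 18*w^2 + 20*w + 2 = -20*s + w^2*(45*s + 54) + w*(80*s + 96) - 24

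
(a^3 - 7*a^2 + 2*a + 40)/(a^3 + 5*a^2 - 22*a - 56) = (a - 5)/(a + 7)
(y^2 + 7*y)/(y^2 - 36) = y*(y + 7)/(y^2 - 36)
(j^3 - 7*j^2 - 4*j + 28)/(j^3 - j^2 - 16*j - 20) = (j^2 - 9*j + 14)/(j^2 - 3*j - 10)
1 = 1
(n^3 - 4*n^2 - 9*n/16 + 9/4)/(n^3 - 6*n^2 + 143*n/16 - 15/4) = (4*n + 3)/(4*n - 5)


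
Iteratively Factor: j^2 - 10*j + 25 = (j - 5)*(j - 5)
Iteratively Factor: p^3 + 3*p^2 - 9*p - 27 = (p - 3)*(p^2 + 6*p + 9) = (p - 3)*(p + 3)*(p + 3)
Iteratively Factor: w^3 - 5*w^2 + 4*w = (w)*(w^2 - 5*w + 4) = w*(w - 4)*(w - 1)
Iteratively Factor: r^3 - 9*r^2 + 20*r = (r - 5)*(r^2 - 4*r) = r*(r - 5)*(r - 4)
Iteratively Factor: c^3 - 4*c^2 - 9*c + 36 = (c - 3)*(c^2 - c - 12) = (c - 3)*(c + 3)*(c - 4)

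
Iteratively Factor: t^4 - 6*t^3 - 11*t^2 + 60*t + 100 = (t - 5)*(t^3 - t^2 - 16*t - 20) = (t - 5)^2*(t^2 + 4*t + 4) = (t - 5)^2*(t + 2)*(t + 2)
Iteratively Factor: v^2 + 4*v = (v + 4)*(v)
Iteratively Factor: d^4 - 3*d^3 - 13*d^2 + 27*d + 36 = (d + 1)*(d^3 - 4*d^2 - 9*d + 36) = (d + 1)*(d + 3)*(d^2 - 7*d + 12) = (d - 3)*(d + 1)*(d + 3)*(d - 4)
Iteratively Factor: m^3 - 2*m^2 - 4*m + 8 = (m - 2)*(m^2 - 4) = (m - 2)^2*(m + 2)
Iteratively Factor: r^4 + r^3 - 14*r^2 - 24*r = (r - 4)*(r^3 + 5*r^2 + 6*r) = (r - 4)*(r + 2)*(r^2 + 3*r) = r*(r - 4)*(r + 2)*(r + 3)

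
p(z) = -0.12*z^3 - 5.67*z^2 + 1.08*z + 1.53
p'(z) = -0.36*z^2 - 11.34*z + 1.08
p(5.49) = -183.29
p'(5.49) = -72.03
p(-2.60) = -37.50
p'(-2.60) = 28.13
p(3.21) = -57.40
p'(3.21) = -39.03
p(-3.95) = -83.81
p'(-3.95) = 40.26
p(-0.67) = -1.70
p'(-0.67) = 8.52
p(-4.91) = -126.26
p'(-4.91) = 48.08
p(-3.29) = -59.12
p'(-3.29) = 34.49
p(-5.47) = -154.39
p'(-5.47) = 52.34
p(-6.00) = -183.15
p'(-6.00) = 56.16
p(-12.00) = -620.55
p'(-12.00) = 85.32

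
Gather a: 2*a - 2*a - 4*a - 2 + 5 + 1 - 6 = -4*a - 2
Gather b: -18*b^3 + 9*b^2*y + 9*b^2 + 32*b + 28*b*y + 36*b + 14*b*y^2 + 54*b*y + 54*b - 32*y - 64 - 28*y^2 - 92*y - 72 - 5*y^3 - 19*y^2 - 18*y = -18*b^3 + b^2*(9*y + 9) + b*(14*y^2 + 82*y + 122) - 5*y^3 - 47*y^2 - 142*y - 136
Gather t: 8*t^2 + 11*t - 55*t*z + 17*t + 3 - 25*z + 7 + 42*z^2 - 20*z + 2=8*t^2 + t*(28 - 55*z) + 42*z^2 - 45*z + 12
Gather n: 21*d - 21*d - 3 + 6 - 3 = 0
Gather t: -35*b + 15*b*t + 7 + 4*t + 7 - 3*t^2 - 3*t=-35*b - 3*t^2 + t*(15*b + 1) + 14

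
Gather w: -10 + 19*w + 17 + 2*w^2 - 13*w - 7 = 2*w^2 + 6*w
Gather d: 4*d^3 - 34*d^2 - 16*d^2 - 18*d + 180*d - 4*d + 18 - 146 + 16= 4*d^3 - 50*d^2 + 158*d - 112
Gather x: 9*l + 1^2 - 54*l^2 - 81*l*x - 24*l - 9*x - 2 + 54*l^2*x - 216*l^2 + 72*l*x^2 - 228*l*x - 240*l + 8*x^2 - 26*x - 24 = -270*l^2 - 255*l + x^2*(72*l + 8) + x*(54*l^2 - 309*l - 35) - 25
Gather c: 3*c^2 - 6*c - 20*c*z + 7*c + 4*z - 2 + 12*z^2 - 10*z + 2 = 3*c^2 + c*(1 - 20*z) + 12*z^2 - 6*z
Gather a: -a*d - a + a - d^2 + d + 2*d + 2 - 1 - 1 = -a*d - d^2 + 3*d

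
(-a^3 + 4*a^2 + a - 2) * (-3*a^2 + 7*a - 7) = 3*a^5 - 19*a^4 + 32*a^3 - 15*a^2 - 21*a + 14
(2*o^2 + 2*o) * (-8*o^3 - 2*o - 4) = -16*o^5 - 16*o^4 - 4*o^3 - 12*o^2 - 8*o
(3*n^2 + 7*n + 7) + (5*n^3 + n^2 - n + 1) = 5*n^3 + 4*n^2 + 6*n + 8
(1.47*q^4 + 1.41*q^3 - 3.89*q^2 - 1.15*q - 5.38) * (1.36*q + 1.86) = 1.9992*q^5 + 4.6518*q^4 - 2.6678*q^3 - 8.7994*q^2 - 9.4558*q - 10.0068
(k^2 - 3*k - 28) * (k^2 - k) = k^4 - 4*k^3 - 25*k^2 + 28*k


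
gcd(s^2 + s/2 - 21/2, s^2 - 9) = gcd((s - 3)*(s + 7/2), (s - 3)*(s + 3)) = s - 3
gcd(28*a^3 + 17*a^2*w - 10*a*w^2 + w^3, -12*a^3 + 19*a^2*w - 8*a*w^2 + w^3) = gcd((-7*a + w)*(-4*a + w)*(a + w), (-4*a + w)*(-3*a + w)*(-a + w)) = -4*a + w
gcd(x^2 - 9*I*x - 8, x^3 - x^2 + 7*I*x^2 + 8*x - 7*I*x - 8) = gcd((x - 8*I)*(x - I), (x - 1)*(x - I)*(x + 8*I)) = x - I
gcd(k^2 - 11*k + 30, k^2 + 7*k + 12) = 1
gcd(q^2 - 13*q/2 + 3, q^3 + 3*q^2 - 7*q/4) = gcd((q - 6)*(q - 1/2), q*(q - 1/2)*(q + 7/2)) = q - 1/2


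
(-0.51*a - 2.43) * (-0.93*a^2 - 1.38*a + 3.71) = 0.4743*a^3 + 2.9637*a^2 + 1.4613*a - 9.0153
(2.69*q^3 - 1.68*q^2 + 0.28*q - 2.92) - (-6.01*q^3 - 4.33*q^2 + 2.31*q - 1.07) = 8.7*q^3 + 2.65*q^2 - 2.03*q - 1.85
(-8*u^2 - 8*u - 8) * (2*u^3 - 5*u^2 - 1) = -16*u^5 + 24*u^4 + 24*u^3 + 48*u^2 + 8*u + 8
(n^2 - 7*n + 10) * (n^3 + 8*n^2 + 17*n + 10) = n^5 + n^4 - 29*n^3 - 29*n^2 + 100*n + 100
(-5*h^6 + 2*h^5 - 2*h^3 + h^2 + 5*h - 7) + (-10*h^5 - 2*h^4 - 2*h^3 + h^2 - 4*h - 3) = -5*h^6 - 8*h^5 - 2*h^4 - 4*h^3 + 2*h^2 + h - 10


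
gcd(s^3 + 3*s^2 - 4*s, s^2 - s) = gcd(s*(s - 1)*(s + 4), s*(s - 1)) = s^2 - s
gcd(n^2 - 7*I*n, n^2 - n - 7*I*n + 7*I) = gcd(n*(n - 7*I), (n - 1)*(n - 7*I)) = n - 7*I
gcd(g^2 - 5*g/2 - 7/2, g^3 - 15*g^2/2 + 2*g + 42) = g - 7/2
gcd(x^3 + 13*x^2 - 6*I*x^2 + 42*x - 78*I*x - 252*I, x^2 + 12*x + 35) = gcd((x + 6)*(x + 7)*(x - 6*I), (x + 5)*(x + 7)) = x + 7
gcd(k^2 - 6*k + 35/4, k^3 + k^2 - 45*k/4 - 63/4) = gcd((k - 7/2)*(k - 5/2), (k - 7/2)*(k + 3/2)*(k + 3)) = k - 7/2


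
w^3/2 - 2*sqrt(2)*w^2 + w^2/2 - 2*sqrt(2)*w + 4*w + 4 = (w/2 + 1/2)*(w - 2*sqrt(2))^2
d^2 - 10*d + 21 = (d - 7)*(d - 3)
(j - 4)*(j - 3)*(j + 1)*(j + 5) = j^4 - j^3 - 25*j^2 + 37*j + 60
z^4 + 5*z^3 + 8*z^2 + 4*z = z*(z + 1)*(z + 2)^2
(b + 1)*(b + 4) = b^2 + 5*b + 4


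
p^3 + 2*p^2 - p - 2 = (p - 1)*(p + 1)*(p + 2)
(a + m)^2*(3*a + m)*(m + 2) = 3*a^3*m + 6*a^3 + 7*a^2*m^2 + 14*a^2*m + 5*a*m^3 + 10*a*m^2 + m^4 + 2*m^3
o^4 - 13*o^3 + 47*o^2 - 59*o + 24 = (o - 8)*(o - 3)*(o - 1)^2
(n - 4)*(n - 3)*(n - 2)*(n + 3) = n^4 - 6*n^3 - n^2 + 54*n - 72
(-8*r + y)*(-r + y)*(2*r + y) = 16*r^3 - 10*r^2*y - 7*r*y^2 + y^3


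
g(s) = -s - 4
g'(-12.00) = -1.00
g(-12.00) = 8.00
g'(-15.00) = -1.00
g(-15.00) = 11.00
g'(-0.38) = -1.00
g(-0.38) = -3.62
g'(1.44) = -1.00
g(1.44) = -5.44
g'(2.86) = -1.00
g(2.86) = -6.86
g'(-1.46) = -1.00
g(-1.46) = -2.54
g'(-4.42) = -1.00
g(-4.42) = 0.42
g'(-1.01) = -1.00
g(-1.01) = -2.99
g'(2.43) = -1.00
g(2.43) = -6.43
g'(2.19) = -1.00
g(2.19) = -6.19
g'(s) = -1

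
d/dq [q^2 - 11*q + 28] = 2*q - 11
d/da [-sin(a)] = -cos(a)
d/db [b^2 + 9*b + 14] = 2*b + 9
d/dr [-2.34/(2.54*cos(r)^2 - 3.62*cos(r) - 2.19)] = (8.4708 - 11.8872*cos(r))*sin(r)/(-2.54*cos(r)^2 + 3.62*cos(r) + 2.19)^2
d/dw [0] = 0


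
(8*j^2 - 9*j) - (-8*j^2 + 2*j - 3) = 16*j^2 - 11*j + 3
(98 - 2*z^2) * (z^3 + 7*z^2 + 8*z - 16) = -2*z^5 - 14*z^4 + 82*z^3 + 718*z^2 + 784*z - 1568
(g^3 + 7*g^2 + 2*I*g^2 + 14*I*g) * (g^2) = g^5 + 7*g^4 + 2*I*g^4 + 14*I*g^3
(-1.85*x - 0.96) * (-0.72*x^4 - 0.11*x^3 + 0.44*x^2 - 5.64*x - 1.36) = 1.332*x^5 + 0.8947*x^4 - 0.7084*x^3 + 10.0116*x^2 + 7.9304*x + 1.3056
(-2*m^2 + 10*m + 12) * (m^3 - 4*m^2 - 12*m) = -2*m^5 + 18*m^4 - 4*m^3 - 168*m^2 - 144*m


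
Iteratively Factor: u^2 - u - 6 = (u + 2)*(u - 3)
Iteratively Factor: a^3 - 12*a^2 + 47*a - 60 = (a - 4)*(a^2 - 8*a + 15) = (a - 5)*(a - 4)*(a - 3)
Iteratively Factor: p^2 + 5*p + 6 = (p + 3)*(p + 2)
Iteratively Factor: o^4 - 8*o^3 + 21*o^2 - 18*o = (o - 3)*(o^3 - 5*o^2 + 6*o) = o*(o - 3)*(o^2 - 5*o + 6) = o*(o - 3)*(o - 2)*(o - 3)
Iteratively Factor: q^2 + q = (q + 1)*(q)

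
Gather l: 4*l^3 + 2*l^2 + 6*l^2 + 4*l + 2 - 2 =4*l^3 + 8*l^2 + 4*l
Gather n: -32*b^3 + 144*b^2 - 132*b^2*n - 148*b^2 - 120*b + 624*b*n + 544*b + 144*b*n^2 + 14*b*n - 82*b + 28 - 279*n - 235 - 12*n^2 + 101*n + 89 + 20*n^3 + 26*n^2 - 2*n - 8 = -32*b^3 - 4*b^2 + 342*b + 20*n^3 + n^2*(144*b + 14) + n*(-132*b^2 + 638*b - 180) - 126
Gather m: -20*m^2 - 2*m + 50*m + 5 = -20*m^2 + 48*m + 5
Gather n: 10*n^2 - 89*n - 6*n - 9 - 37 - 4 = 10*n^2 - 95*n - 50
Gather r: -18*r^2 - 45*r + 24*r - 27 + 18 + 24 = -18*r^2 - 21*r + 15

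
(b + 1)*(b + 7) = b^2 + 8*b + 7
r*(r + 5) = r^2 + 5*r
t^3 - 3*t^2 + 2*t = t*(t - 2)*(t - 1)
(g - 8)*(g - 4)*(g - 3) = g^3 - 15*g^2 + 68*g - 96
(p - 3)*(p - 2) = p^2 - 5*p + 6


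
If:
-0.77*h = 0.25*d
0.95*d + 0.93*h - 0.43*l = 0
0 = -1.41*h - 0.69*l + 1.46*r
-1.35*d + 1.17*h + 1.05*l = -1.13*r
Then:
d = 0.00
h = 0.00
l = 0.00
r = 0.00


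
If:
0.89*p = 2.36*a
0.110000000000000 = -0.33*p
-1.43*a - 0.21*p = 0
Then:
No Solution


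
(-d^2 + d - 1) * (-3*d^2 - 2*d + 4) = 3*d^4 - d^3 - 3*d^2 + 6*d - 4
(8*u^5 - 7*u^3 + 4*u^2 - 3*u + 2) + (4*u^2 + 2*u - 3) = 8*u^5 - 7*u^3 + 8*u^2 - u - 1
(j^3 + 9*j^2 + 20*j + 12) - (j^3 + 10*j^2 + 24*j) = -j^2 - 4*j + 12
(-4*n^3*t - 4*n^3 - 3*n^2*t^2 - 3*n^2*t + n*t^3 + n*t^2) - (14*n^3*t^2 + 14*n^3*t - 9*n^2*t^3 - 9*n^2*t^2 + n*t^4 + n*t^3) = -14*n^3*t^2 - 18*n^3*t - 4*n^3 + 9*n^2*t^3 + 6*n^2*t^2 - 3*n^2*t - n*t^4 + n*t^2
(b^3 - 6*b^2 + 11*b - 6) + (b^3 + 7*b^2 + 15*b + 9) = 2*b^3 + b^2 + 26*b + 3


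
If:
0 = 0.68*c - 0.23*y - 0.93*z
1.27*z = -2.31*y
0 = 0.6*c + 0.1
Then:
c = -0.17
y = 0.08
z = -0.14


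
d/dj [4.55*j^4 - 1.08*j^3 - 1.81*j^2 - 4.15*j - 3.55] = 18.2*j^3 - 3.24*j^2 - 3.62*j - 4.15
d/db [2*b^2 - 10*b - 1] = 4*b - 10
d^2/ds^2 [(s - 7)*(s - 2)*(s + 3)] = 6*s - 12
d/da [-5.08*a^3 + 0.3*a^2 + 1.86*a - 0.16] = -15.24*a^2 + 0.6*a + 1.86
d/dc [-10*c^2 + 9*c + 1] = 9 - 20*c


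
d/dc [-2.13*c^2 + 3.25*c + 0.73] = 3.25 - 4.26*c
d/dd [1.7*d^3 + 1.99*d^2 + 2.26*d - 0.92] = 5.1*d^2 + 3.98*d + 2.26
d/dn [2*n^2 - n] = 4*n - 1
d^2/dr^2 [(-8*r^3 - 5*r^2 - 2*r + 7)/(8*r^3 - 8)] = (-5*r^6 - 6*r^5 - 6*r^4 - 35*r^3 - 12*r^2 - 3*r - 5)/(4*(r^9 - 3*r^6 + 3*r^3 - 1))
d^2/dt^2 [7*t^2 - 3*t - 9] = 14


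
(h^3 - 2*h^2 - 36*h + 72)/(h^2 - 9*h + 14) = (h^2 - 36)/(h - 7)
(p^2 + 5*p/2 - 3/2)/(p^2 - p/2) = (p + 3)/p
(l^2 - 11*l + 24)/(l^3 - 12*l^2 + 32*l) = (l - 3)/(l*(l - 4))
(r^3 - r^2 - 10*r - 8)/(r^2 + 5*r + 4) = (r^2 - 2*r - 8)/(r + 4)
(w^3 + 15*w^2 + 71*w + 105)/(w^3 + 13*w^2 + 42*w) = (w^2 + 8*w + 15)/(w*(w + 6))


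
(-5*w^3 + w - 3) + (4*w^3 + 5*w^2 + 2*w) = -w^3 + 5*w^2 + 3*w - 3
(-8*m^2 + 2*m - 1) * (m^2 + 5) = -8*m^4 + 2*m^3 - 41*m^2 + 10*m - 5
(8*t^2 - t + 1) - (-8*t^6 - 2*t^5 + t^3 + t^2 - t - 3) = 8*t^6 + 2*t^5 - t^3 + 7*t^2 + 4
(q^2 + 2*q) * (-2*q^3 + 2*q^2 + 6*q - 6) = -2*q^5 - 2*q^4 + 10*q^3 + 6*q^2 - 12*q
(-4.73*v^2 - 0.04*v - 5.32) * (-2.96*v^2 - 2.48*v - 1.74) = 14.0008*v^4 + 11.8488*v^3 + 24.0766*v^2 + 13.2632*v + 9.2568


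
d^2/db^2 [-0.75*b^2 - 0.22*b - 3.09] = -1.50000000000000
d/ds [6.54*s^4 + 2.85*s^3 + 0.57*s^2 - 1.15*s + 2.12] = 26.16*s^3 + 8.55*s^2 + 1.14*s - 1.15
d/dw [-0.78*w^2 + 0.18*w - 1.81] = 0.18 - 1.56*w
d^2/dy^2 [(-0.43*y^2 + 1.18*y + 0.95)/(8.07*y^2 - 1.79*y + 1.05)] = (141.271806*y^3 + 393.07356*y^2 - 142.33059*y - 6.52439)/(525.557943*y^6 - 349.720713*y^5 + 282.714696*y^4 - 96.740729*y^3 + 36.78444*y^2 - 5.920425*y + 1.157625)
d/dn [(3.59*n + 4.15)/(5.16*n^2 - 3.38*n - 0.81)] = (-18.5244*n^2 - 42.828*n + 11.1191)/(26.6256*n^4 - 34.8816*n^3 + 3.0652*n^2 + 5.4756*n + 0.6561)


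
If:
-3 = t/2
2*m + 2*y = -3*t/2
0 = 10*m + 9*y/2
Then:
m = -81/22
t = -6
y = 90/11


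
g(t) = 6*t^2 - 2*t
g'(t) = 12*t - 2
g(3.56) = 68.92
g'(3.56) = 40.72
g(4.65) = 120.44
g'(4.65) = 53.80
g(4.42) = 108.38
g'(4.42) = 51.04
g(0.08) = -0.12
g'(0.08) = -1.04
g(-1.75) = 21.88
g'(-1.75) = -23.00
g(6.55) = 244.32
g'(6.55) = 76.60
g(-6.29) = 249.96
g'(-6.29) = -77.48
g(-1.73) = 21.42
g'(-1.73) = -22.76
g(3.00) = 48.00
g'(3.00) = 34.00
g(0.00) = 0.00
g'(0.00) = -2.00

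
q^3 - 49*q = q*(q - 7)*(q + 7)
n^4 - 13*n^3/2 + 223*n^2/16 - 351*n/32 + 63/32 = (n - 3)*(n - 7/4)*(n - 3/2)*(n - 1/4)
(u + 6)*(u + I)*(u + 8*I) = u^3 + 6*u^2 + 9*I*u^2 - 8*u + 54*I*u - 48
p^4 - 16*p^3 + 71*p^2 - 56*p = p*(p - 8)*(p - 7)*(p - 1)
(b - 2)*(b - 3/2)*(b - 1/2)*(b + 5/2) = b^4 - 3*b^3/2 - 21*b^2/4 + 83*b/8 - 15/4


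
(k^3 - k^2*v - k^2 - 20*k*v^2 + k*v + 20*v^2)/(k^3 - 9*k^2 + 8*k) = (k^2 - k*v - 20*v^2)/(k*(k - 8))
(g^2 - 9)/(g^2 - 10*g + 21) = (g + 3)/(g - 7)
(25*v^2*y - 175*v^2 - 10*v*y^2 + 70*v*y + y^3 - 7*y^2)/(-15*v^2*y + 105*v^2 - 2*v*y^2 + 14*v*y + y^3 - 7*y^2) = (-5*v + y)/(3*v + y)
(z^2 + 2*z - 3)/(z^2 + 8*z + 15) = (z - 1)/(z + 5)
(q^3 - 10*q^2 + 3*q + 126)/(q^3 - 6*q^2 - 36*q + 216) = (q^2 - 4*q - 21)/(q^2 - 36)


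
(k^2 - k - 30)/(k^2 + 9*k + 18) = (k^2 - k - 30)/(k^2 + 9*k + 18)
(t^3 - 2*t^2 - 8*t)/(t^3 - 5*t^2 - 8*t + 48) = t*(t + 2)/(t^2 - t - 12)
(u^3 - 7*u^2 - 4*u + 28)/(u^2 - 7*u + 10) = (u^2 - 5*u - 14)/(u - 5)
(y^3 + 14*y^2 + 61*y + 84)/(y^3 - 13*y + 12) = (y^2 + 10*y + 21)/(y^2 - 4*y + 3)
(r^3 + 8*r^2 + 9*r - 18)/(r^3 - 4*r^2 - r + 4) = (r^2 + 9*r + 18)/(r^2 - 3*r - 4)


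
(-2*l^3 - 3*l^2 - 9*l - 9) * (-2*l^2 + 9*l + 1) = 4*l^5 - 12*l^4 - 11*l^3 - 66*l^2 - 90*l - 9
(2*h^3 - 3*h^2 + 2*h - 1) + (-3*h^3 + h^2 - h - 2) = -h^3 - 2*h^2 + h - 3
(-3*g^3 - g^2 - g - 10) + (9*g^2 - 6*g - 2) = -3*g^3 + 8*g^2 - 7*g - 12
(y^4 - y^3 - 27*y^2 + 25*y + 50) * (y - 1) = y^5 - 2*y^4 - 26*y^3 + 52*y^2 + 25*y - 50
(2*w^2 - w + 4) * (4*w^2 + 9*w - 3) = 8*w^4 + 14*w^3 + w^2 + 39*w - 12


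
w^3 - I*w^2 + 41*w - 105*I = (w - 5*I)*(w - 3*I)*(w + 7*I)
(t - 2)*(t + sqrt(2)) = t^2 - 2*t + sqrt(2)*t - 2*sqrt(2)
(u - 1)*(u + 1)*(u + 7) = u^3 + 7*u^2 - u - 7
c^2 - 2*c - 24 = (c - 6)*(c + 4)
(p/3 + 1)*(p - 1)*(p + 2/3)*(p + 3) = p^4/3 + 17*p^3/9 + 19*p^2/9 - 7*p/3 - 2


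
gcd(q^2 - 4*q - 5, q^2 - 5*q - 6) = q + 1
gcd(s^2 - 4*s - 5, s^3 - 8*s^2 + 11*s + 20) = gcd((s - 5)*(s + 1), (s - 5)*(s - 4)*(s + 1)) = s^2 - 4*s - 5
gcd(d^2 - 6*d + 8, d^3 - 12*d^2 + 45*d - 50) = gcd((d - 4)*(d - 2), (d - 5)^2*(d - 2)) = d - 2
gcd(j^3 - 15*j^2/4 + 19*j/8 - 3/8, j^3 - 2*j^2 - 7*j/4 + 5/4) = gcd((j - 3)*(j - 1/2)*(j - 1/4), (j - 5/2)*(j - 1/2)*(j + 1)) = j - 1/2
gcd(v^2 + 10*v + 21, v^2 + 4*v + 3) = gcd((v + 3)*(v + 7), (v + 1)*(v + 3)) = v + 3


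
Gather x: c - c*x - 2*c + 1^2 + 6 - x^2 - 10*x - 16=-c - x^2 + x*(-c - 10) - 9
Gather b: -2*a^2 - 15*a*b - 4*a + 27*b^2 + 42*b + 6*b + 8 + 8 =-2*a^2 - 4*a + 27*b^2 + b*(48 - 15*a) + 16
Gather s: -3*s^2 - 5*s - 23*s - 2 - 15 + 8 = -3*s^2 - 28*s - 9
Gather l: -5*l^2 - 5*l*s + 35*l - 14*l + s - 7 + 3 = -5*l^2 + l*(21 - 5*s) + s - 4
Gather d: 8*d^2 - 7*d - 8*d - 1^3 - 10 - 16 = 8*d^2 - 15*d - 27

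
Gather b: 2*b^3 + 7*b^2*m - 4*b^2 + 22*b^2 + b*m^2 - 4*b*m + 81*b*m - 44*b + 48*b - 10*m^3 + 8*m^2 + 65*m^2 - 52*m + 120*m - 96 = 2*b^3 + b^2*(7*m + 18) + b*(m^2 + 77*m + 4) - 10*m^3 + 73*m^2 + 68*m - 96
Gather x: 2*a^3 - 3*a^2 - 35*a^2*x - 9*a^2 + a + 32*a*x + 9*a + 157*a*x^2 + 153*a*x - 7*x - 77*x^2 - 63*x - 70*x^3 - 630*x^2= 2*a^3 - 12*a^2 + 10*a - 70*x^3 + x^2*(157*a - 707) + x*(-35*a^2 + 185*a - 70)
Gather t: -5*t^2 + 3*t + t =-5*t^2 + 4*t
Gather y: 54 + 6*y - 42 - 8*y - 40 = -2*y - 28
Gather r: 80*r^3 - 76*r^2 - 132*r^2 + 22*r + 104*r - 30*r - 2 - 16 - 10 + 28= 80*r^3 - 208*r^2 + 96*r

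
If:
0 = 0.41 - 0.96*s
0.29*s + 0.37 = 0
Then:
No Solution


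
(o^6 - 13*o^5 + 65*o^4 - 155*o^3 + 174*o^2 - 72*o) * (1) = o^6 - 13*o^5 + 65*o^4 - 155*o^3 + 174*o^2 - 72*o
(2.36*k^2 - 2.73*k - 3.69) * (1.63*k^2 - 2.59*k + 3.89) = 3.8468*k^4 - 10.5623*k^3 + 10.2364*k^2 - 1.0626*k - 14.3541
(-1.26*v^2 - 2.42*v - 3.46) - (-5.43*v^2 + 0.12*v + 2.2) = 4.17*v^2 - 2.54*v - 5.66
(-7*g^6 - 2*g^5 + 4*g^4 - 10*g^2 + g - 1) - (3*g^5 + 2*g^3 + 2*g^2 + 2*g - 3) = -7*g^6 - 5*g^5 + 4*g^4 - 2*g^3 - 12*g^2 - g + 2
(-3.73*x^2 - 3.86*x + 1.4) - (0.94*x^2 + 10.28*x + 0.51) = -4.67*x^2 - 14.14*x + 0.89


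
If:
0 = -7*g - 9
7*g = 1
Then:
No Solution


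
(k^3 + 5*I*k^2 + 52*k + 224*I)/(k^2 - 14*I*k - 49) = (k^2 + 12*I*k - 32)/(k - 7*I)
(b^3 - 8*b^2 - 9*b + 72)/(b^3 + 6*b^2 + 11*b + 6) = (b^2 - 11*b + 24)/(b^2 + 3*b + 2)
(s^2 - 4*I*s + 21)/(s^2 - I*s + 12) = (s - 7*I)/(s - 4*I)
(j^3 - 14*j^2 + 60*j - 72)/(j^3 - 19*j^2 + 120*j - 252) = (j - 2)/(j - 7)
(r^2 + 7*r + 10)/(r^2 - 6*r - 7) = (r^2 + 7*r + 10)/(r^2 - 6*r - 7)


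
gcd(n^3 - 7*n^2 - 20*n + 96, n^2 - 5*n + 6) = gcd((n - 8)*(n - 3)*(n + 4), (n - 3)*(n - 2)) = n - 3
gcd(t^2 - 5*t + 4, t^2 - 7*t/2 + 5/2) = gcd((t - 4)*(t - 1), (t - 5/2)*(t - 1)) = t - 1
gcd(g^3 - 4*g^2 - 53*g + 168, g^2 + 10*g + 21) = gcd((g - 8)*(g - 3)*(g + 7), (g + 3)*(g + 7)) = g + 7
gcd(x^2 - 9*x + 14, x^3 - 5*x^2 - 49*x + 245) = x - 7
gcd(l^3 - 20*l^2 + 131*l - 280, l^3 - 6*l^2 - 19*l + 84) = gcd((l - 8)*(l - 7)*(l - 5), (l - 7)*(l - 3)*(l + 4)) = l - 7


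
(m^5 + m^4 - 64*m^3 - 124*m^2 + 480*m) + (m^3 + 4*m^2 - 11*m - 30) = m^5 + m^4 - 63*m^3 - 120*m^2 + 469*m - 30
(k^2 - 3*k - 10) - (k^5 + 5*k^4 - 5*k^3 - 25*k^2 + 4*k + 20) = -k^5 - 5*k^4 + 5*k^3 + 26*k^2 - 7*k - 30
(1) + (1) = 2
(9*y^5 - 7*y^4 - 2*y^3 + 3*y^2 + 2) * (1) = 9*y^5 - 7*y^4 - 2*y^3 + 3*y^2 + 2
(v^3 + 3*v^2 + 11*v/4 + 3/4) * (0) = 0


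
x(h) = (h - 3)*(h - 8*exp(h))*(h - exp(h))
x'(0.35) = -29.79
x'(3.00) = 2694.12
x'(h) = (1 - 8*exp(h))*(h - 3)*(h - exp(h)) + (1 - exp(h))*(h - 3)*(h - 8*exp(h)) + (h - 8*exp(h))*(h - exp(h)) = (1 - exp(h))*(h - 3)*(h - 8*exp(h)) - (h - 3)*(h - exp(h))*(8*exp(h) - 1) + (h - 8*exp(h))*(h - exp(h))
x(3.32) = 1697.69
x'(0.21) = -21.74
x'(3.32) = 8880.56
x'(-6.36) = 158.83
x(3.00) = 0.00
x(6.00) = 3840867.53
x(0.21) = -27.59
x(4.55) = 105071.16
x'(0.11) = -17.15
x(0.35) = -31.17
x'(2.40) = -227.25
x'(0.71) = -62.55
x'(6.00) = 9016307.12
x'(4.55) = 282566.53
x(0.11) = -25.65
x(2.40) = -443.85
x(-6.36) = -379.54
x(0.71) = -47.18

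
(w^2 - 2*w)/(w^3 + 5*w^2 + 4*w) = (w - 2)/(w^2 + 5*w + 4)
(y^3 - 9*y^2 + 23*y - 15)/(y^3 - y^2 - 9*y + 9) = (y - 5)/(y + 3)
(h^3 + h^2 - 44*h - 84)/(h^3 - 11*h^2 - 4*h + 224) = (h^2 + 8*h + 12)/(h^2 - 4*h - 32)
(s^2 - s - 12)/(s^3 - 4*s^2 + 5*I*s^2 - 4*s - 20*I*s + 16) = (s + 3)/(s^2 + 5*I*s - 4)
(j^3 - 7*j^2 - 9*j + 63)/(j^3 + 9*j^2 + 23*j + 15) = (j^2 - 10*j + 21)/(j^2 + 6*j + 5)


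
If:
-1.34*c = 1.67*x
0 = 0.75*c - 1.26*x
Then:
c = 0.00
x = 0.00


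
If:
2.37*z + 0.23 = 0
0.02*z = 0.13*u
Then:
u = -0.01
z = -0.10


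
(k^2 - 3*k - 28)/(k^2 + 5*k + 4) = (k - 7)/(k + 1)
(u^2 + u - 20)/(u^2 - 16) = (u + 5)/(u + 4)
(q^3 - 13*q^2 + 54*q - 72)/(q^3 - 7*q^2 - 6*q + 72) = (q - 3)/(q + 3)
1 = 1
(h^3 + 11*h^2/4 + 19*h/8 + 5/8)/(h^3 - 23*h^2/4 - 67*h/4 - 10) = (h + 1/2)/(h - 8)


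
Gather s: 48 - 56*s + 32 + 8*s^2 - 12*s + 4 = 8*s^2 - 68*s + 84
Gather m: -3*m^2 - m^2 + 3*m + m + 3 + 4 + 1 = -4*m^2 + 4*m + 8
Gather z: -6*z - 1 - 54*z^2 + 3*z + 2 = -54*z^2 - 3*z + 1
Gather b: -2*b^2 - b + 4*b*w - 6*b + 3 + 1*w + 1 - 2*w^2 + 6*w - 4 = -2*b^2 + b*(4*w - 7) - 2*w^2 + 7*w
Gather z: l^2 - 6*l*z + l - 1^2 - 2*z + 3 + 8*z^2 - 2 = l^2 + l + 8*z^2 + z*(-6*l - 2)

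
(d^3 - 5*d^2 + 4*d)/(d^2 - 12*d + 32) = d*(d - 1)/(d - 8)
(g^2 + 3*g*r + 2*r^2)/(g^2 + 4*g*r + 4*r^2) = (g + r)/(g + 2*r)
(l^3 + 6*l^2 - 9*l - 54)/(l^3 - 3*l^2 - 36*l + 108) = (l + 3)/(l - 6)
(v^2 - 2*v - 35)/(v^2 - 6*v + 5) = (v^2 - 2*v - 35)/(v^2 - 6*v + 5)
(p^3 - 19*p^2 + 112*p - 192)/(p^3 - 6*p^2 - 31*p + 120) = (p - 8)/(p + 5)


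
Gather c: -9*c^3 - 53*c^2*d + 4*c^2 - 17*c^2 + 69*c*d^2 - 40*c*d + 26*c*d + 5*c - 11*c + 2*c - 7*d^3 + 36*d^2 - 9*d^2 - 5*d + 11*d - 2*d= -9*c^3 + c^2*(-53*d - 13) + c*(69*d^2 - 14*d - 4) - 7*d^3 + 27*d^2 + 4*d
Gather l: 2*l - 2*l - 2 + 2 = 0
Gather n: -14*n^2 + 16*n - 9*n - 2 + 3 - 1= -14*n^2 + 7*n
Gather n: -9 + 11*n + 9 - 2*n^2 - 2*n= -2*n^2 + 9*n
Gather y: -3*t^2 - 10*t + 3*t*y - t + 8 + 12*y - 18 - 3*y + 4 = -3*t^2 - 11*t + y*(3*t + 9) - 6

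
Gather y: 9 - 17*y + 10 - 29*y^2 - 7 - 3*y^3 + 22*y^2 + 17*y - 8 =-3*y^3 - 7*y^2 + 4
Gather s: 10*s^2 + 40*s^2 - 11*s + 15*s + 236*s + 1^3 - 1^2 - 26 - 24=50*s^2 + 240*s - 50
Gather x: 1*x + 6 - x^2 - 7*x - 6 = -x^2 - 6*x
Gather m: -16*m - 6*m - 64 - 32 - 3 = -22*m - 99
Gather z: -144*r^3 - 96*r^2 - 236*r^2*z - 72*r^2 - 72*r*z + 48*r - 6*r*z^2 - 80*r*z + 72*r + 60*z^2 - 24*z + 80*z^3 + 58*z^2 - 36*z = -144*r^3 - 168*r^2 + 120*r + 80*z^3 + z^2*(118 - 6*r) + z*(-236*r^2 - 152*r - 60)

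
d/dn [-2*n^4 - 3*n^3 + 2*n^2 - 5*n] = -8*n^3 - 9*n^2 + 4*n - 5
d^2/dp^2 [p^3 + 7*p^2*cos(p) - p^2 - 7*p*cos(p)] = -7*p^2*cos(p) - 28*p*sin(p) + 7*p*cos(p) + 6*p + 14*sqrt(2)*sin(p + pi/4) - 2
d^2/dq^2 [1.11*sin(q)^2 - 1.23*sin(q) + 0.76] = 1.23*sin(q) + 2.22*cos(2*q)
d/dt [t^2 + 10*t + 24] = 2*t + 10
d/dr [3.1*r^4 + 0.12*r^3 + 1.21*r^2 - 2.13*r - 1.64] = 12.4*r^3 + 0.36*r^2 + 2.42*r - 2.13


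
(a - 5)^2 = a^2 - 10*a + 25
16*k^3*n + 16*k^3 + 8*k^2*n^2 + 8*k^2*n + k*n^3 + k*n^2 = (4*k + n)^2*(k*n + k)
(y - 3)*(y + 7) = y^2 + 4*y - 21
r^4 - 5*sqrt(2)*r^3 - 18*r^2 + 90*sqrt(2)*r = r*(r - 5*sqrt(2))*(r - 3*sqrt(2))*(r + 3*sqrt(2))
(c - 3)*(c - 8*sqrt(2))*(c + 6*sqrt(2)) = c^3 - 3*c^2 - 2*sqrt(2)*c^2 - 96*c + 6*sqrt(2)*c + 288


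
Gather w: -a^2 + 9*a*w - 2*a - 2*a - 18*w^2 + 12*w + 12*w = -a^2 - 4*a - 18*w^2 + w*(9*a + 24)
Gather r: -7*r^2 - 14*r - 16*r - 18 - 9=-7*r^2 - 30*r - 27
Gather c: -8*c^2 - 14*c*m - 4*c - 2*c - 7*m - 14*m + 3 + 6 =-8*c^2 + c*(-14*m - 6) - 21*m + 9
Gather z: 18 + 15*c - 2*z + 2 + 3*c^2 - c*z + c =3*c^2 + 16*c + z*(-c - 2) + 20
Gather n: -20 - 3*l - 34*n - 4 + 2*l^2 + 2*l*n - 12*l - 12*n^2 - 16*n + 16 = 2*l^2 - 15*l - 12*n^2 + n*(2*l - 50) - 8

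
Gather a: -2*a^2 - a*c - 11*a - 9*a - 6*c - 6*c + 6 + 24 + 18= -2*a^2 + a*(-c - 20) - 12*c + 48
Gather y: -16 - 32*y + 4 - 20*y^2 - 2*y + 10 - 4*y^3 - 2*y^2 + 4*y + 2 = -4*y^3 - 22*y^2 - 30*y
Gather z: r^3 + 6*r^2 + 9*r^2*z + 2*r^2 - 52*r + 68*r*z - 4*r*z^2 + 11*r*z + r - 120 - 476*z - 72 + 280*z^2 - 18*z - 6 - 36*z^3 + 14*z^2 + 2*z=r^3 + 8*r^2 - 51*r - 36*z^3 + z^2*(294 - 4*r) + z*(9*r^2 + 79*r - 492) - 198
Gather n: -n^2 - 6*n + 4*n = -n^2 - 2*n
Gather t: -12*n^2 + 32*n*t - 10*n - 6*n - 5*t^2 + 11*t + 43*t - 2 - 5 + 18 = -12*n^2 - 16*n - 5*t^2 + t*(32*n + 54) + 11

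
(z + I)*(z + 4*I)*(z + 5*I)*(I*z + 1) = I*z^4 - 9*z^3 - 19*I*z^2 - 9*z - 20*I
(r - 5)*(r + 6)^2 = r^3 + 7*r^2 - 24*r - 180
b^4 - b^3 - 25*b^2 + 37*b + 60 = (b - 4)*(b - 3)*(b + 1)*(b + 5)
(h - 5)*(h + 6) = h^2 + h - 30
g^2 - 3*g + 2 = (g - 2)*(g - 1)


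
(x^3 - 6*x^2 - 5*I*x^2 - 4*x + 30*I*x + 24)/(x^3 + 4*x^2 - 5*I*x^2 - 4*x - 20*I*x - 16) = (x - 6)/(x + 4)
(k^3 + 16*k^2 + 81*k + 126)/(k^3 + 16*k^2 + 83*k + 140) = (k^2 + 9*k + 18)/(k^2 + 9*k + 20)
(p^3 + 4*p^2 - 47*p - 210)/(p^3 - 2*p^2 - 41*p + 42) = (p + 5)/(p - 1)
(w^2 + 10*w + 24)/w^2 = 1 + 10/w + 24/w^2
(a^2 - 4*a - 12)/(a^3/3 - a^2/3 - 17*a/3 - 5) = 3*(-a^2 + 4*a + 12)/(-a^3 + a^2 + 17*a + 15)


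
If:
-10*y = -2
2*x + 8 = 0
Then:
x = -4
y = 1/5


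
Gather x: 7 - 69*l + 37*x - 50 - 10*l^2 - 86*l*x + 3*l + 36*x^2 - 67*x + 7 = -10*l^2 - 66*l + 36*x^2 + x*(-86*l - 30) - 36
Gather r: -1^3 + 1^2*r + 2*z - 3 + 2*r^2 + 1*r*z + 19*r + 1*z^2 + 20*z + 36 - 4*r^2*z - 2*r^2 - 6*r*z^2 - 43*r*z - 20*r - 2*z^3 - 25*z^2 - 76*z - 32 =-4*r^2*z + r*(-6*z^2 - 42*z) - 2*z^3 - 24*z^2 - 54*z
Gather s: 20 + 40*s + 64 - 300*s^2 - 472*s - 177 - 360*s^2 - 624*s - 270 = -660*s^2 - 1056*s - 363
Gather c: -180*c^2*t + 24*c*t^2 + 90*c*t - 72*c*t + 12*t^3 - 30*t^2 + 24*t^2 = -180*c^2*t + c*(24*t^2 + 18*t) + 12*t^3 - 6*t^2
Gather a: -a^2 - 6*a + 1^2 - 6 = -a^2 - 6*a - 5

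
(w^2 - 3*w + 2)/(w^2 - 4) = (w - 1)/(w + 2)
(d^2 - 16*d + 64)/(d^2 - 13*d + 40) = (d - 8)/(d - 5)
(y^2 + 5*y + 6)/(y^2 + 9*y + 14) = (y + 3)/(y + 7)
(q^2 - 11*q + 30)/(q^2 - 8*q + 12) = (q - 5)/(q - 2)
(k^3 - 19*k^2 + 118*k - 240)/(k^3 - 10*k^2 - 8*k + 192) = (k - 5)/(k + 4)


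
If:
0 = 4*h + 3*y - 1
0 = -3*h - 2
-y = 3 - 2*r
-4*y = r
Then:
No Solution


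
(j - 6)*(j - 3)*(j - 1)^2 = j^4 - 11*j^3 + 37*j^2 - 45*j + 18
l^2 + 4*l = l*(l + 4)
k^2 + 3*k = k*(k + 3)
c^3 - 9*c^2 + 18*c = c*(c - 6)*(c - 3)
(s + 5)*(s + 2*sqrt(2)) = s^2 + 2*sqrt(2)*s + 5*s + 10*sqrt(2)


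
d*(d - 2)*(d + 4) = d^3 + 2*d^2 - 8*d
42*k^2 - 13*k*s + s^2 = (-7*k + s)*(-6*k + s)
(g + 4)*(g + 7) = g^2 + 11*g + 28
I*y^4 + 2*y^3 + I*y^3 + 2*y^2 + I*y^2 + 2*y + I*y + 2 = (y - 2*I)*(y - I)*(y + I)*(I*y + I)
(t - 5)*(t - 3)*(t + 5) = t^3 - 3*t^2 - 25*t + 75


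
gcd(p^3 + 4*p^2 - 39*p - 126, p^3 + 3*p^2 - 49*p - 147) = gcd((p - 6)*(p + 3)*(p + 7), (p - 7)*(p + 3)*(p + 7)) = p^2 + 10*p + 21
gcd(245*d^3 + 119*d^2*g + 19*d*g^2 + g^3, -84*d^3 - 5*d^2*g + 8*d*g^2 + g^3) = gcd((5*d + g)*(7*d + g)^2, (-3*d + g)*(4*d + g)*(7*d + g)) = 7*d + g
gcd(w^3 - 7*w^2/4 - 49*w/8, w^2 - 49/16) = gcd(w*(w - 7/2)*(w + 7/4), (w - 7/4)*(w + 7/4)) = w + 7/4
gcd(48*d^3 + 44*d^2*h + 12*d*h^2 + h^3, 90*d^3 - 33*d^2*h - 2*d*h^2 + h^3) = 6*d + h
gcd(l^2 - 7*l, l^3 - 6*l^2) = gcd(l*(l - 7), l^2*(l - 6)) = l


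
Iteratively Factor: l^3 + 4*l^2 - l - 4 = (l + 1)*(l^2 + 3*l - 4) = (l - 1)*(l + 1)*(l + 4)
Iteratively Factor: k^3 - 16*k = (k + 4)*(k^2 - 4*k) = (k - 4)*(k + 4)*(k)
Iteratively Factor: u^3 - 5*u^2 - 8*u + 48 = (u + 3)*(u^2 - 8*u + 16) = (u - 4)*(u + 3)*(u - 4)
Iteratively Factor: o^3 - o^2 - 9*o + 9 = (o - 1)*(o^2 - 9) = (o - 3)*(o - 1)*(o + 3)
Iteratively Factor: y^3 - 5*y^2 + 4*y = (y - 4)*(y^2 - y) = (y - 4)*(y - 1)*(y)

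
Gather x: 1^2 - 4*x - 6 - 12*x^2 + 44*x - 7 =-12*x^2 + 40*x - 12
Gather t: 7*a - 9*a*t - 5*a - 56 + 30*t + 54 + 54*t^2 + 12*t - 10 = 2*a + 54*t^2 + t*(42 - 9*a) - 12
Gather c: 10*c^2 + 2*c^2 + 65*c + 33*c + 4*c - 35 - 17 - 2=12*c^2 + 102*c - 54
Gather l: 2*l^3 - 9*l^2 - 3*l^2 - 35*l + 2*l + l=2*l^3 - 12*l^2 - 32*l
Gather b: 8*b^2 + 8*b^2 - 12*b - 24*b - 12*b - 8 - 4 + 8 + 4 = 16*b^2 - 48*b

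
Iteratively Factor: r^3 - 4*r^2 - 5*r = (r + 1)*(r^2 - 5*r) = (r - 5)*(r + 1)*(r)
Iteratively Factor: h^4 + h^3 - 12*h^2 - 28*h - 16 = (h - 4)*(h^3 + 5*h^2 + 8*h + 4) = (h - 4)*(h + 2)*(h^2 + 3*h + 2) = (h - 4)*(h + 2)^2*(h + 1)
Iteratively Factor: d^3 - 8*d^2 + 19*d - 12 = (d - 4)*(d^2 - 4*d + 3) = (d - 4)*(d - 3)*(d - 1)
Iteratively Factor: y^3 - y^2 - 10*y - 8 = (y + 1)*(y^2 - 2*y - 8) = (y - 4)*(y + 1)*(y + 2)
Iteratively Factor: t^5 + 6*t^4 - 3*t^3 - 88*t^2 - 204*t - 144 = (t - 4)*(t^4 + 10*t^3 + 37*t^2 + 60*t + 36) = (t - 4)*(t + 2)*(t^3 + 8*t^2 + 21*t + 18) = (t - 4)*(t + 2)^2*(t^2 + 6*t + 9) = (t - 4)*(t + 2)^2*(t + 3)*(t + 3)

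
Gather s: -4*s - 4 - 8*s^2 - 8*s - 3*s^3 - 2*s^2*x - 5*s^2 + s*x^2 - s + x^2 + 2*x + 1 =-3*s^3 + s^2*(-2*x - 13) + s*(x^2 - 13) + x^2 + 2*x - 3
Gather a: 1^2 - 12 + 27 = 16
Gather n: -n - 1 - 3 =-n - 4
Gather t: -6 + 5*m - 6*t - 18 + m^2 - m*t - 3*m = m^2 + 2*m + t*(-m - 6) - 24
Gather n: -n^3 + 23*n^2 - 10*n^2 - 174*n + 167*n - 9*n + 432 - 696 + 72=-n^3 + 13*n^2 - 16*n - 192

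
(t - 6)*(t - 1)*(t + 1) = t^3 - 6*t^2 - t + 6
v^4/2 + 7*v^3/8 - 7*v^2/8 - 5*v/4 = v*(v/2 + 1/2)*(v - 5/4)*(v + 2)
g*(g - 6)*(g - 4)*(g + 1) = g^4 - 9*g^3 + 14*g^2 + 24*g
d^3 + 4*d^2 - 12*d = d*(d - 2)*(d + 6)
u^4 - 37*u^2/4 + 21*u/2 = u*(u - 2)*(u - 3/2)*(u + 7/2)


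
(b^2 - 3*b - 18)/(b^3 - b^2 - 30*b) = (b + 3)/(b*(b + 5))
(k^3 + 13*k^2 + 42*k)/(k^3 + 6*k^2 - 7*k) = (k + 6)/(k - 1)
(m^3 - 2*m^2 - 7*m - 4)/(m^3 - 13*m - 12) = (m + 1)/(m + 3)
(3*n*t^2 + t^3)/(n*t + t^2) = t*(3*n + t)/(n + t)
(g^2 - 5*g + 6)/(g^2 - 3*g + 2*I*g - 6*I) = (g - 2)/(g + 2*I)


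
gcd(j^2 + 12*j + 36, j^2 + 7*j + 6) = j + 6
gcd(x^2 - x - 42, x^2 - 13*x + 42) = x - 7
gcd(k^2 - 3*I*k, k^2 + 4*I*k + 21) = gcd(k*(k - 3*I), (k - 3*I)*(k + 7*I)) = k - 3*I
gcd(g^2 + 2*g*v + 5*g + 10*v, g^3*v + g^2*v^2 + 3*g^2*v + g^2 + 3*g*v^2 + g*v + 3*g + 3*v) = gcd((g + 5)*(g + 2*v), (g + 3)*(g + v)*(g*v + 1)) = 1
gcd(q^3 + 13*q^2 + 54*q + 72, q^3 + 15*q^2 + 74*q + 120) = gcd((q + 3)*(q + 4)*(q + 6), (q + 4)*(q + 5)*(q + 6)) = q^2 + 10*q + 24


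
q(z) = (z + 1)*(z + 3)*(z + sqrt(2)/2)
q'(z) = (z + 1)*(z + 3) + (z + 1)*(z + sqrt(2)/2) + (z + 3)*(z + sqrt(2)/2) = 3*z^2 + sqrt(2)*z + 8*z + 2*sqrt(2) + 3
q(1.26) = 18.94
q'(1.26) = 22.45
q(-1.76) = 0.99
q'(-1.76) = -1.45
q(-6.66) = -123.32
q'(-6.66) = 76.20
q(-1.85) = 1.12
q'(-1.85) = -1.32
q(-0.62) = 0.08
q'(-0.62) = 1.14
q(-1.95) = 1.24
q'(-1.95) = -1.12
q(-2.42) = 1.41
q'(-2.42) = 0.62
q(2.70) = 71.86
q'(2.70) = 53.12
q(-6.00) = -79.39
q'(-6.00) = 57.34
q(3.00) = 88.97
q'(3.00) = 61.07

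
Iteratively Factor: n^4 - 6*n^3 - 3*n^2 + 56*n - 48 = (n - 4)*(n^3 - 2*n^2 - 11*n + 12) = (n - 4)*(n - 1)*(n^2 - n - 12) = (n - 4)^2*(n - 1)*(n + 3)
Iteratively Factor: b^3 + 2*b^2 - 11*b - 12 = (b + 4)*(b^2 - 2*b - 3) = (b + 1)*(b + 4)*(b - 3)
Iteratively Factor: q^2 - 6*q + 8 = (q - 4)*(q - 2)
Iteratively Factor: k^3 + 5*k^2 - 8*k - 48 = (k + 4)*(k^2 + k - 12) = (k - 3)*(k + 4)*(k + 4)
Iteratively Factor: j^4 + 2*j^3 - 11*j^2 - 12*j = (j)*(j^3 + 2*j^2 - 11*j - 12) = j*(j + 4)*(j^2 - 2*j - 3) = j*(j + 1)*(j + 4)*(j - 3)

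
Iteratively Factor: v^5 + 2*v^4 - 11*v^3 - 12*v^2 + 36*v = (v)*(v^4 + 2*v^3 - 11*v^2 - 12*v + 36) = v*(v - 2)*(v^3 + 4*v^2 - 3*v - 18) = v*(v - 2)*(v + 3)*(v^2 + v - 6) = v*(v - 2)*(v + 3)^2*(v - 2)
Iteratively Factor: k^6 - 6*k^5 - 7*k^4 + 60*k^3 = (k + 3)*(k^5 - 9*k^4 + 20*k^3) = k*(k + 3)*(k^4 - 9*k^3 + 20*k^2) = k*(k - 4)*(k + 3)*(k^3 - 5*k^2) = k*(k - 5)*(k - 4)*(k + 3)*(k^2) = k^2*(k - 5)*(k - 4)*(k + 3)*(k)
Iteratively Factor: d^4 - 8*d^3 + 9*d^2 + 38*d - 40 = (d - 5)*(d^3 - 3*d^2 - 6*d + 8) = (d - 5)*(d - 1)*(d^2 - 2*d - 8) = (d - 5)*(d - 1)*(d + 2)*(d - 4)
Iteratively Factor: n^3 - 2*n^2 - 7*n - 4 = (n - 4)*(n^2 + 2*n + 1) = (n - 4)*(n + 1)*(n + 1)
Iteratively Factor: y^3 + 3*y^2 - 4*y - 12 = (y + 2)*(y^2 + y - 6) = (y - 2)*(y + 2)*(y + 3)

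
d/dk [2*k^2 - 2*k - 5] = 4*k - 2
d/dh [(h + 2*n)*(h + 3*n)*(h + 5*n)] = 3*h^2 + 20*h*n + 31*n^2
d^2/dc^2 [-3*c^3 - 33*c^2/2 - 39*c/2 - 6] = -18*c - 33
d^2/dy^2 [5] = 0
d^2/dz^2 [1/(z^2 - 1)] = 2*(3*z^2 + 1)/(z^2 - 1)^3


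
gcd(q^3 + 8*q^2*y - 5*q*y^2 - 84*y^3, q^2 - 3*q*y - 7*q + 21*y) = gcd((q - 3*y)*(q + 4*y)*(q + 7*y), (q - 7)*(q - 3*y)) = -q + 3*y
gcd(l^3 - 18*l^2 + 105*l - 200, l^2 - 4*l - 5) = l - 5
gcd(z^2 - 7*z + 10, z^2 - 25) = z - 5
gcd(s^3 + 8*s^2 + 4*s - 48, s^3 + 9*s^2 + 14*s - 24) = s^2 + 10*s + 24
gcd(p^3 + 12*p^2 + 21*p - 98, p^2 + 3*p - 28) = p + 7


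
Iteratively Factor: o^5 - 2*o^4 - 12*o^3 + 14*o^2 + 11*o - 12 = (o - 4)*(o^4 + 2*o^3 - 4*o^2 - 2*o + 3) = (o - 4)*(o - 1)*(o^3 + 3*o^2 - o - 3) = (o - 4)*(o - 1)*(o + 3)*(o^2 - 1) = (o - 4)*(o - 1)^2*(o + 3)*(o + 1)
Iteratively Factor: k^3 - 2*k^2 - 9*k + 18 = (k - 3)*(k^2 + k - 6) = (k - 3)*(k + 3)*(k - 2)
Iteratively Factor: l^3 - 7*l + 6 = (l - 1)*(l^2 + l - 6) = (l - 2)*(l - 1)*(l + 3)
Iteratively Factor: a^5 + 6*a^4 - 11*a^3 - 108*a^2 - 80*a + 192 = (a - 1)*(a^4 + 7*a^3 - 4*a^2 - 112*a - 192) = (a - 1)*(a + 3)*(a^3 + 4*a^2 - 16*a - 64) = (a - 4)*(a - 1)*(a + 3)*(a^2 + 8*a + 16) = (a - 4)*(a - 1)*(a + 3)*(a + 4)*(a + 4)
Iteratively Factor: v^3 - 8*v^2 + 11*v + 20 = (v - 4)*(v^2 - 4*v - 5) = (v - 4)*(v + 1)*(v - 5)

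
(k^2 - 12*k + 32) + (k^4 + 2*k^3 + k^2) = k^4 + 2*k^3 + 2*k^2 - 12*k + 32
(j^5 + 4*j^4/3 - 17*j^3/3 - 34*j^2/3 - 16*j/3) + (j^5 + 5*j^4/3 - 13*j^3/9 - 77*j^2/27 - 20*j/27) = 2*j^5 + 3*j^4 - 64*j^3/9 - 383*j^2/27 - 164*j/27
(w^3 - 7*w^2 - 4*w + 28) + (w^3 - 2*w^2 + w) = 2*w^3 - 9*w^2 - 3*w + 28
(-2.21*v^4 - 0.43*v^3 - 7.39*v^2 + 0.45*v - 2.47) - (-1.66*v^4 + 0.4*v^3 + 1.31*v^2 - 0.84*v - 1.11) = -0.55*v^4 - 0.83*v^3 - 8.7*v^2 + 1.29*v - 1.36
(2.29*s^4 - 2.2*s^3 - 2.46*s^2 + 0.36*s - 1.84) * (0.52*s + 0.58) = 1.1908*s^5 + 0.1842*s^4 - 2.5552*s^3 - 1.2396*s^2 - 0.748*s - 1.0672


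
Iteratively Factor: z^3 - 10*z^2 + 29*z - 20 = (z - 5)*(z^2 - 5*z + 4) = (z - 5)*(z - 1)*(z - 4)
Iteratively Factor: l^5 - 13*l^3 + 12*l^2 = (l)*(l^4 - 13*l^2 + 12*l) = l*(l - 3)*(l^3 + 3*l^2 - 4*l) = l*(l - 3)*(l + 4)*(l^2 - l) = l*(l - 3)*(l - 1)*(l + 4)*(l)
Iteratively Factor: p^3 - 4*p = (p - 2)*(p^2 + 2*p) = p*(p - 2)*(p + 2)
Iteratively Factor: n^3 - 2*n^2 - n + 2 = (n - 1)*(n^2 - n - 2) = (n - 1)*(n + 1)*(n - 2)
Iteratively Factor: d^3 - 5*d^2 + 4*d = (d - 4)*(d^2 - d) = (d - 4)*(d - 1)*(d)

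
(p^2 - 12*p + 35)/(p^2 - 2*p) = (p^2 - 12*p + 35)/(p*(p - 2))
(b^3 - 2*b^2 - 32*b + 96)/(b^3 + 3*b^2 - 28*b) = (b^2 + 2*b - 24)/(b*(b + 7))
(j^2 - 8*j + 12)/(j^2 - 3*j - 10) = (-j^2 + 8*j - 12)/(-j^2 + 3*j + 10)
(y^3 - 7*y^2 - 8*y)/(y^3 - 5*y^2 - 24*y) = (y + 1)/(y + 3)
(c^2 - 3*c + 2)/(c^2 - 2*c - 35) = (-c^2 + 3*c - 2)/(-c^2 + 2*c + 35)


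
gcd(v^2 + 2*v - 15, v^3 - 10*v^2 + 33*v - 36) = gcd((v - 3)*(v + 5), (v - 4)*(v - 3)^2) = v - 3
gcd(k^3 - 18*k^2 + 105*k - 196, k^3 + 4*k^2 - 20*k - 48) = k - 4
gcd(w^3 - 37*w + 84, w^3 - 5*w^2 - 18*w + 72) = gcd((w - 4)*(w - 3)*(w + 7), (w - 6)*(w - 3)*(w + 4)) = w - 3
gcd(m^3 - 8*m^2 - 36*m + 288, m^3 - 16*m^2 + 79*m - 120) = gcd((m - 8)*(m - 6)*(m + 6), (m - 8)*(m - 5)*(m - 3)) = m - 8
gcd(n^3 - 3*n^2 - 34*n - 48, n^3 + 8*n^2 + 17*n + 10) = n + 2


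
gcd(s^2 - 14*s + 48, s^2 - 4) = 1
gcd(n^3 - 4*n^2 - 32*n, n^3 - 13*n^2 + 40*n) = n^2 - 8*n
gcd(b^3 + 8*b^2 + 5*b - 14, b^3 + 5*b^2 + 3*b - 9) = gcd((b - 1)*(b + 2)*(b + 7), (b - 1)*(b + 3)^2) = b - 1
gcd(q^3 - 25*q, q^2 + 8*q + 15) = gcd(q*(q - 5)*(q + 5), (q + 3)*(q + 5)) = q + 5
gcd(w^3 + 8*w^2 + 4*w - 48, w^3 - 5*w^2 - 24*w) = 1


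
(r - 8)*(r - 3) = r^2 - 11*r + 24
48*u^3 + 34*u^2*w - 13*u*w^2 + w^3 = (-8*u + w)*(-6*u + w)*(u + w)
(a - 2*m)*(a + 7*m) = a^2 + 5*a*m - 14*m^2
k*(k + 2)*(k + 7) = k^3 + 9*k^2 + 14*k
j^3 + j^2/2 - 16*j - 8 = (j - 4)*(j + 1/2)*(j + 4)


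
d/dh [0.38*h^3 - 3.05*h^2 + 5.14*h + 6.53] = 1.14*h^2 - 6.1*h + 5.14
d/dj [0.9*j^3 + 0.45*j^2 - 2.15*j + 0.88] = 2.7*j^2 + 0.9*j - 2.15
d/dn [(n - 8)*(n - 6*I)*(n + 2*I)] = 3*n^2 - 8*n*(2 + I) + 12 + 32*I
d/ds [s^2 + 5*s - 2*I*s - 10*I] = 2*s + 5 - 2*I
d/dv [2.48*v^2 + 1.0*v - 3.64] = 4.96*v + 1.0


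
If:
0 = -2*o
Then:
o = 0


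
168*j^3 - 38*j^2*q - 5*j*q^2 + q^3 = (-7*j + q)*(-4*j + q)*(6*j + q)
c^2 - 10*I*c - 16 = (c - 8*I)*(c - 2*I)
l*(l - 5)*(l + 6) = l^3 + l^2 - 30*l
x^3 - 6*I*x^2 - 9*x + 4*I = (x - 4*I)*(x - I)^2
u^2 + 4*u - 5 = (u - 1)*(u + 5)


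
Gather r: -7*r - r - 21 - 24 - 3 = -8*r - 48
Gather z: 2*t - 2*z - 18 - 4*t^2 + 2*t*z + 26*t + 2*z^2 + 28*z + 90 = -4*t^2 + 28*t + 2*z^2 + z*(2*t + 26) + 72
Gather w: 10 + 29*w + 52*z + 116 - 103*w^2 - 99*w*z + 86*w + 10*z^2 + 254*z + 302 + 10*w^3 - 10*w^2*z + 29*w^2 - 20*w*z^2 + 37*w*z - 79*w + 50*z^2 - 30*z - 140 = 10*w^3 + w^2*(-10*z - 74) + w*(-20*z^2 - 62*z + 36) + 60*z^2 + 276*z + 288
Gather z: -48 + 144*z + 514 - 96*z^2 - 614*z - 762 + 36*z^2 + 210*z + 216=-60*z^2 - 260*z - 80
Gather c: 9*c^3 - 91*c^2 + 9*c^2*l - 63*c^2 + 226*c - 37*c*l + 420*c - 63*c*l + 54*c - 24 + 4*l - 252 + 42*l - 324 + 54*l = 9*c^3 + c^2*(9*l - 154) + c*(700 - 100*l) + 100*l - 600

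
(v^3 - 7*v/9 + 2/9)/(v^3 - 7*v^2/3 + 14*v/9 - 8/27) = 3*(v + 1)/(3*v - 4)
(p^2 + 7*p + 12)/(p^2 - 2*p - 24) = (p + 3)/(p - 6)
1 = 1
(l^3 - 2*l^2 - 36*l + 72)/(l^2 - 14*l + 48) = (l^2 + 4*l - 12)/(l - 8)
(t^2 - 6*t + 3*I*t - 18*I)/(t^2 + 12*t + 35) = (t^2 + 3*t*(-2 + I) - 18*I)/(t^2 + 12*t + 35)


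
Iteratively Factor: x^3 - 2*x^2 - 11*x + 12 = (x - 4)*(x^2 + 2*x - 3) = (x - 4)*(x - 1)*(x + 3)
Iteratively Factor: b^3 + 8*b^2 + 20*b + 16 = (b + 2)*(b^2 + 6*b + 8) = (b + 2)^2*(b + 4)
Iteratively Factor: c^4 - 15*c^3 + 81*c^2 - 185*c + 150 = (c - 2)*(c^3 - 13*c^2 + 55*c - 75) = (c - 3)*(c - 2)*(c^2 - 10*c + 25) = (c - 5)*(c - 3)*(c - 2)*(c - 5)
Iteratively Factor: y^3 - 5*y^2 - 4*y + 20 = (y + 2)*(y^2 - 7*y + 10) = (y - 2)*(y + 2)*(y - 5)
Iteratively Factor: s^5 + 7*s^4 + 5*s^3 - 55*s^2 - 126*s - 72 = (s + 4)*(s^4 + 3*s^3 - 7*s^2 - 27*s - 18) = (s - 3)*(s + 4)*(s^3 + 6*s^2 + 11*s + 6) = (s - 3)*(s + 1)*(s + 4)*(s^2 + 5*s + 6) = (s - 3)*(s + 1)*(s + 2)*(s + 4)*(s + 3)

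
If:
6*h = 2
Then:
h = 1/3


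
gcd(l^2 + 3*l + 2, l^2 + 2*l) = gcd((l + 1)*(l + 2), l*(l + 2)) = l + 2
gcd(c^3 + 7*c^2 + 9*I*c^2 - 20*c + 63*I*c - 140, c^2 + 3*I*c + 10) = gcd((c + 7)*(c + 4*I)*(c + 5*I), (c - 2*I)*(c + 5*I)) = c + 5*I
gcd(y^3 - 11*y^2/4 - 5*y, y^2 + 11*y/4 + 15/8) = y + 5/4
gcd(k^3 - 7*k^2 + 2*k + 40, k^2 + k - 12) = 1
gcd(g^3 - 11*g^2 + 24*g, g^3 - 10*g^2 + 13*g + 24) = g^2 - 11*g + 24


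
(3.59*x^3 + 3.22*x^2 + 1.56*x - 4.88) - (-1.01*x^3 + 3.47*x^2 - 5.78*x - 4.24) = 4.6*x^3 - 0.25*x^2 + 7.34*x - 0.64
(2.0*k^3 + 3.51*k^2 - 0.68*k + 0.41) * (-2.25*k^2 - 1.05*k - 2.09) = -4.5*k^5 - 9.9975*k^4 - 6.3355*k^3 - 7.5444*k^2 + 0.9907*k - 0.8569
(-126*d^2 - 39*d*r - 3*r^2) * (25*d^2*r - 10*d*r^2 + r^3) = -3150*d^4*r + 285*d^3*r^2 + 189*d^2*r^3 - 9*d*r^4 - 3*r^5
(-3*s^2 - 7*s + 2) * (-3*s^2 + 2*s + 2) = 9*s^4 + 15*s^3 - 26*s^2 - 10*s + 4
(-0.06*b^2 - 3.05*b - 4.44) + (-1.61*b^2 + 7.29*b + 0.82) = -1.67*b^2 + 4.24*b - 3.62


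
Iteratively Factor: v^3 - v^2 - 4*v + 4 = (v - 2)*(v^2 + v - 2) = (v - 2)*(v + 2)*(v - 1)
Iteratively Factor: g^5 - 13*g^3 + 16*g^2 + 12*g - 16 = (g - 2)*(g^4 + 2*g^3 - 9*g^2 - 2*g + 8) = (g - 2)^2*(g^3 + 4*g^2 - g - 4) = (g - 2)^2*(g + 1)*(g^2 + 3*g - 4) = (g - 2)^2*(g + 1)*(g + 4)*(g - 1)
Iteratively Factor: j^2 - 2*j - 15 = (j - 5)*(j + 3)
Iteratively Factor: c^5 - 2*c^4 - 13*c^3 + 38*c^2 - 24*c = (c)*(c^4 - 2*c^3 - 13*c^2 + 38*c - 24) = c*(c - 3)*(c^3 + c^2 - 10*c + 8) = c*(c - 3)*(c - 1)*(c^2 + 2*c - 8) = c*(c - 3)*(c - 2)*(c - 1)*(c + 4)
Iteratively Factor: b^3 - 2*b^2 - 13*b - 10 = (b - 5)*(b^2 + 3*b + 2) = (b - 5)*(b + 2)*(b + 1)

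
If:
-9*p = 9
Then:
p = -1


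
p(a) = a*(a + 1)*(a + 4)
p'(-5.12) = 31.44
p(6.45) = 502.15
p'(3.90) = 88.63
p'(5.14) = 134.66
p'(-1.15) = -3.53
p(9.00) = 1170.00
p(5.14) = 288.45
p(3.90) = 150.97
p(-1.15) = 0.49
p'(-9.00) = 157.00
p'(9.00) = 337.00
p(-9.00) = -360.00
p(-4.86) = -16.13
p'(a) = a*(a + 1) + a*(a + 4) + (a + 1)*(a + 4)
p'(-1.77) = -4.30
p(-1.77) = 3.04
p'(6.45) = 193.31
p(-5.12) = -23.63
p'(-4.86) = 26.26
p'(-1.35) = -4.03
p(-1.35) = 1.25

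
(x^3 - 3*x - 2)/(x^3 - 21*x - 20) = (x^2 - x - 2)/(x^2 - x - 20)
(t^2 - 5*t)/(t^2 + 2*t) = (t - 5)/(t + 2)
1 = 1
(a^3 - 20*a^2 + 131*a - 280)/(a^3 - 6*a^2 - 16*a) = (a^2 - 12*a + 35)/(a*(a + 2))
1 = 1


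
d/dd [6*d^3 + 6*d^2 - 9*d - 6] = 18*d^2 + 12*d - 9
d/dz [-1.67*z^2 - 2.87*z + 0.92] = -3.34*z - 2.87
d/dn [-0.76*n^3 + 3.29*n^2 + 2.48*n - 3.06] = -2.28*n^2 + 6.58*n + 2.48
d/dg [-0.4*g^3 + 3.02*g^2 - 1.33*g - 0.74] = -1.2*g^2 + 6.04*g - 1.33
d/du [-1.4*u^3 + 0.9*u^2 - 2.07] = u*(1.8 - 4.2*u)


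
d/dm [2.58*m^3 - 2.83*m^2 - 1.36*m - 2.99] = 7.74*m^2 - 5.66*m - 1.36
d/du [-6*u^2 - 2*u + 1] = -12*u - 2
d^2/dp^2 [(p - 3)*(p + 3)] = 2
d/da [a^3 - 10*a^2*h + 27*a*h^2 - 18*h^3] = 3*a^2 - 20*a*h + 27*h^2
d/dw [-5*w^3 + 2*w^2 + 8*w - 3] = -15*w^2 + 4*w + 8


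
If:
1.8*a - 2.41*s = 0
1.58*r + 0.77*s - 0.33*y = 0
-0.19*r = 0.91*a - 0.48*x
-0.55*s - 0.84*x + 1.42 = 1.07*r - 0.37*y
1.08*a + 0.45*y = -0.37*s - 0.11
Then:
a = 0.81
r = -0.86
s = 0.61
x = 1.20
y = -2.69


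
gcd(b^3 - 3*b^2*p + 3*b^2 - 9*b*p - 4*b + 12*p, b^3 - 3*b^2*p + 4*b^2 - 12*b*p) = -b^2 + 3*b*p - 4*b + 12*p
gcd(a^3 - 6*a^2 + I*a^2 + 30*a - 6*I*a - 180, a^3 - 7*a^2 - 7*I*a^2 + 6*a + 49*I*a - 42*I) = a - 6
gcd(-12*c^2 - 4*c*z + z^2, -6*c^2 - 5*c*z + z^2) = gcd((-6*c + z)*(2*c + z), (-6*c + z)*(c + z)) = -6*c + z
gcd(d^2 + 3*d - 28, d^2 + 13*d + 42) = d + 7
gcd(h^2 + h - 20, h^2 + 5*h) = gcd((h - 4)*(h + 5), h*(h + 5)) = h + 5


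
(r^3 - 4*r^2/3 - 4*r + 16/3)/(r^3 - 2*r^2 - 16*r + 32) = (3*r^2 + 2*r - 8)/(3*(r^2 - 16))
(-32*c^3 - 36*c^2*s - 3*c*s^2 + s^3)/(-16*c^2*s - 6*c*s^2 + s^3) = (4*c^2 + 5*c*s + s^2)/(s*(2*c + s))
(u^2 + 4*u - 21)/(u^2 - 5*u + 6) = (u + 7)/(u - 2)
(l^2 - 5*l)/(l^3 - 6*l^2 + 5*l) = 1/(l - 1)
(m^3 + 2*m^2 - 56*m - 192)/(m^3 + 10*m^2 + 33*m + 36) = (m^2 - 2*m - 48)/(m^2 + 6*m + 9)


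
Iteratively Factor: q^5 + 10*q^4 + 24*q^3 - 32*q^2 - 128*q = (q - 2)*(q^4 + 12*q^3 + 48*q^2 + 64*q) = q*(q - 2)*(q^3 + 12*q^2 + 48*q + 64) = q*(q - 2)*(q + 4)*(q^2 + 8*q + 16) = q*(q - 2)*(q + 4)^2*(q + 4)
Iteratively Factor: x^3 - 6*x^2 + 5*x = (x - 5)*(x^2 - x) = x*(x - 5)*(x - 1)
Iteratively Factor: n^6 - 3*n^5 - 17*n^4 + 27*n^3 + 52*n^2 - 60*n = (n)*(n^5 - 3*n^4 - 17*n^3 + 27*n^2 + 52*n - 60) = n*(n + 2)*(n^4 - 5*n^3 - 7*n^2 + 41*n - 30) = n*(n + 2)*(n + 3)*(n^3 - 8*n^2 + 17*n - 10) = n*(n - 1)*(n + 2)*(n + 3)*(n^2 - 7*n + 10) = n*(n - 2)*(n - 1)*(n + 2)*(n + 3)*(n - 5)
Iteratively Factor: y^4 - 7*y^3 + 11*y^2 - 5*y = (y)*(y^3 - 7*y^2 + 11*y - 5) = y*(y - 1)*(y^2 - 6*y + 5) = y*(y - 1)^2*(y - 5)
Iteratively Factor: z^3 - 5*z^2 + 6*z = (z - 2)*(z^2 - 3*z) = (z - 3)*(z - 2)*(z)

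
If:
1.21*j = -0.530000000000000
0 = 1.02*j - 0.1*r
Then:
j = -0.44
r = -4.47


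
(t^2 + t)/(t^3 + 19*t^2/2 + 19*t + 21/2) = 2*t/(2*t^2 + 17*t + 21)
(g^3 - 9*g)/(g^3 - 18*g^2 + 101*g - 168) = g*(g + 3)/(g^2 - 15*g + 56)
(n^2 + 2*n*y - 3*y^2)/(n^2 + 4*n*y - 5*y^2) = (n + 3*y)/(n + 5*y)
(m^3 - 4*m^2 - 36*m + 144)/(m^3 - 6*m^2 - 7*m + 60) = (m^2 - 36)/(m^2 - 2*m - 15)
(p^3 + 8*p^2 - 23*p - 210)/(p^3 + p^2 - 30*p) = (p + 7)/p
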